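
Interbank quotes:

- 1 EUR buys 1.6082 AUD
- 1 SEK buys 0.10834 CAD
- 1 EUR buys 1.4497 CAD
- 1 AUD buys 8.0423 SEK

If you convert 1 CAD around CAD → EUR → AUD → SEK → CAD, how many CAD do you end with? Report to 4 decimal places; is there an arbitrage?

Around CAD → EUR → AUD → SEK → CAD: 1 ÷ 1.4497 × 1.6082 × 8.0423 × 0.10834 = 0.966565
Product < 1; profitable direction is CAD → SEK → AUD → EUR → CAD.

0.9666 (arbitrage exists)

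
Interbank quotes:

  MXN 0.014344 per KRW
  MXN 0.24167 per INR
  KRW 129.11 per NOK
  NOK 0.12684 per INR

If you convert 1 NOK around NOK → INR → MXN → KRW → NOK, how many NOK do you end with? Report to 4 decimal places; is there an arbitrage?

Around NOK → INR → MXN → KRW → NOK: 1 ÷ 0.12684 × 0.24167 ÷ 0.014344 ÷ 129.11 = 1.028813
Product > 1; profitable direction is NOK → INR → MXN → KRW → NOK.

1.0288 (arbitrage exists)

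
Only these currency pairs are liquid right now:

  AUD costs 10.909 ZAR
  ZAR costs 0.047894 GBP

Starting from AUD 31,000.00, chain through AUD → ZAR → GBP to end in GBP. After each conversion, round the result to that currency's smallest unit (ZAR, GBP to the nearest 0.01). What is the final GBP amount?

AUD 31,000.00 × 10.909 = ZAR 338,179.00
ZAR 338,179.00 × 0.047894 = GBP 16,196.75

GBP 16,196.75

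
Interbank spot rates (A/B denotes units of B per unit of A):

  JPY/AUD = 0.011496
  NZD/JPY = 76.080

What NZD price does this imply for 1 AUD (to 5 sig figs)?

1 AUD ÷ 0.011496 = 86.9868 JPY
86.9868 JPY ÷ 76.080 = 1.14336 NZD

AUD/NZD = 1.1434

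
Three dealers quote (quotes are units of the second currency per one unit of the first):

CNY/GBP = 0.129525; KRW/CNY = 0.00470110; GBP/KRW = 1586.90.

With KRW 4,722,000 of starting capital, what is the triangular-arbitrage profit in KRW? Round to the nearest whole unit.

Profit: KRW 164,786

Profitable loop is KRW → GBP → CNY → KRW:
KRW 4,722,000 ÷ 1586.90 = GBP 2,975.61
GBP 2,975.61 ÷ 0.129525 = CNY 22,973.27
CNY 22,973.27 ÷ 0.00470110 = KRW 4,886,786
Profit = KRW 4,886,786 − KRW 4,722,000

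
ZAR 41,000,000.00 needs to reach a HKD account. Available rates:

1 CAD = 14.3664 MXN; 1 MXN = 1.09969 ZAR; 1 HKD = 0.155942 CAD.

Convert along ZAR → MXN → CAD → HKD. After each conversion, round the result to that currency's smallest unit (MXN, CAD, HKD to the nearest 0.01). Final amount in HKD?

ZAR 41,000,000.00 ÷ 1.09969 = MXN 37,283,234.37
MXN 37,283,234.37 ÷ 14.3664 = CAD 2,595,168.89
CAD 2,595,168.89 ÷ 0.155942 = HKD 16,641,885.38

HKD 16,641,885.38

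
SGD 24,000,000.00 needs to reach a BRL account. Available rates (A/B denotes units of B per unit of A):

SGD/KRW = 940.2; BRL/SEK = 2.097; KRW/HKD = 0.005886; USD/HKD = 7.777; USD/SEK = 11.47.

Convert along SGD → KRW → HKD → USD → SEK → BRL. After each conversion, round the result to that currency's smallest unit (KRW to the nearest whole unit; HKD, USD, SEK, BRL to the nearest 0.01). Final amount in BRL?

BRL 93,412,422.46

SGD 24,000,000.00 × 940.2 = KRW 22,564,800,000
KRW 22,564,800,000 × 0.005886 = HKD 132,816,412.80
HKD 132,816,412.80 ÷ 7.777 = USD 17,078,103.74
USD 17,078,103.74 × 11.47 = SEK 195,885,849.90
SEK 195,885,849.90 ÷ 2.097 = BRL 93,412,422.46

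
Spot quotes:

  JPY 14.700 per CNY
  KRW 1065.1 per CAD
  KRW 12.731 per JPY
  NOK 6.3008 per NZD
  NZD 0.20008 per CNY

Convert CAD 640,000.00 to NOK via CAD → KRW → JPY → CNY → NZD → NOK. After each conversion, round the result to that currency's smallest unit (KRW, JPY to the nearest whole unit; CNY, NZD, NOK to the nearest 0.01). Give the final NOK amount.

NOK 4,591,873.14

CAD 640,000.00 × 1065.1 = KRW 681,664,000
KRW 681,664,000 ÷ 12.731 = JPY 53,543,634
JPY 53,543,634 ÷ 14.700 = CNY 3,642,424.08
CNY 3,642,424.08 × 0.20008 = NZD 728,776.21
NZD 728,776.21 × 6.3008 = NOK 4,591,873.14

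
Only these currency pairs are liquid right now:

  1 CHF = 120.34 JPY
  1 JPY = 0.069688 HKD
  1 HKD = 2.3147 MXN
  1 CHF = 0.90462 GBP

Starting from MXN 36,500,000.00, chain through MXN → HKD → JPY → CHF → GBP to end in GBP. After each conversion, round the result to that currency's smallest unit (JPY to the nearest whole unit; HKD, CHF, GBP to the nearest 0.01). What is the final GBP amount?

MXN 36,500,000.00 ÷ 2.3147 = HKD 15,768,782.13
HKD 15,768,782.13 ÷ 0.069688 = JPY 226,276,864
JPY 226,276,864 ÷ 120.34 = CHF 1,880,312.98
CHF 1,880,312.98 × 0.90462 = GBP 1,700,968.73

GBP 1,700,968.73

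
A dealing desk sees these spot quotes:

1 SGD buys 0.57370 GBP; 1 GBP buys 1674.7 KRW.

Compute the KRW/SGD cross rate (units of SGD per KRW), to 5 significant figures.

KRW/SGD = 0.0010408

1 KRW ÷ 1674.7 = 0.000597122 GBP
0.000597122 GBP ÷ 0.57370 = 0.00104083 SGD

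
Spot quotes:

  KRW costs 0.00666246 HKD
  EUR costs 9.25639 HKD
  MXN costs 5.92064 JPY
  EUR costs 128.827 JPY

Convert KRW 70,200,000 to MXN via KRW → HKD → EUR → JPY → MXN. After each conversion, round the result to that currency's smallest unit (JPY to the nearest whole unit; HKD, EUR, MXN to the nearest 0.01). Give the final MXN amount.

MXN 1,099,431.82

KRW 70,200,000 × 0.00666246 = HKD 467,704.69
HKD 467,704.69 ÷ 9.25639 = EUR 50,527.76
EUR 50,527.76 × 128.827 = JPY 6,509,340
JPY 6,509,340 ÷ 5.92064 = MXN 1,099,431.82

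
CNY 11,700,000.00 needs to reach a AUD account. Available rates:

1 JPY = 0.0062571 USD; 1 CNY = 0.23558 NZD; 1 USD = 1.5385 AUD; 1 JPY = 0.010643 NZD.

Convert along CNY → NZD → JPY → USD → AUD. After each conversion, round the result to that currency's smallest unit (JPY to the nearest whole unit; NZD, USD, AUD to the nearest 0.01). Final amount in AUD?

CNY 11,700,000.00 × 0.23558 = NZD 2,756,286.00
NZD 2,756,286.00 ÷ 0.010643 = JPY 258,976,416
JPY 258,976,416 × 0.0062571 = USD 1,620,441.33
USD 1,620,441.33 × 1.5385 = AUD 2,493,048.99

AUD 2,493,048.99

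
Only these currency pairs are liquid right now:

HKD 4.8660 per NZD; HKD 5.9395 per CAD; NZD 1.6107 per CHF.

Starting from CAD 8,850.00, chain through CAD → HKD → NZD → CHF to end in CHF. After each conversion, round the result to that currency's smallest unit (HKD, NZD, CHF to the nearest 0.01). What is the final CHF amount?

CAD 8,850.00 × 5.9395 = HKD 52,564.57
HKD 52,564.57 ÷ 4.8660 = NZD 10,802.42
NZD 10,802.42 ÷ 1.6107 = CHF 6,706.66

CHF 6,706.66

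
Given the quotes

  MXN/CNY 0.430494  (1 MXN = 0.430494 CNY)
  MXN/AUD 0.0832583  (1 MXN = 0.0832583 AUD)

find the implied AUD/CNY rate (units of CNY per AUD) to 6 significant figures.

1 AUD ÷ 0.0832583 = 12.0108 MXN
12.0108 MXN × 0.430494 = 5.17058 CNY

AUD/CNY = 5.17058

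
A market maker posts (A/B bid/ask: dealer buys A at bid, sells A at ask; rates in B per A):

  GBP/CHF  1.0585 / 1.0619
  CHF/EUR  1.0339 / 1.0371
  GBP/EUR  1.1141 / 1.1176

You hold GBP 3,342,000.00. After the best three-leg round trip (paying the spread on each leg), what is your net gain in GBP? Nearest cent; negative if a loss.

Best loop GBP → EUR → CHF → GBP:
GBP 3,342,000.00 × 1.1141 (sell GBP at bid) = EUR 3,723,322.20
EUR 3,723,322.20 ÷ 1.0371 (buy CHF at ask) = CHF 3,590,128.44
CHF 3,590,128.44 ÷ 1.0619 (buy GBP at ask) = GBP 3,380,853.60

Net profit: GBP 38,853.60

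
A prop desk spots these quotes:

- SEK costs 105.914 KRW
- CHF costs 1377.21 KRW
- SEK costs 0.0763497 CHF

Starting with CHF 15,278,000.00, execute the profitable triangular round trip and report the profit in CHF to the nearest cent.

Profit: CHF 111,069.94

Profitable loop is CHF → SEK → KRW → CHF:
CHF 15,278,000.00 ÷ 0.0763497 = SEK 200,105,566.89
SEK 200,105,566.89 × 105.914 = KRW 21,193,981,011
KRW 21,193,981,011 ÷ 1377.21 = CHF 15,389,069.94
Profit = CHF 15,389,069.94 − CHF 15,278,000.00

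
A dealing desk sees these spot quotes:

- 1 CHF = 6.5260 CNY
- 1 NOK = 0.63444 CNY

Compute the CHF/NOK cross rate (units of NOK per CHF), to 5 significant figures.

1 CHF × 6.5260 = 6.526 CNY
6.526 CNY ÷ 0.63444 = 10.2862 NOK

CHF/NOK = 10.286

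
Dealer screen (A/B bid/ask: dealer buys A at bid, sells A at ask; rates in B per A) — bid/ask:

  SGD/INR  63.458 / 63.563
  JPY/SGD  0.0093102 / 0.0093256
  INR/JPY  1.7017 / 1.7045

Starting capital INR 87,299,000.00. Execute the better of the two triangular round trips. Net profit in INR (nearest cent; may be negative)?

Best loop INR → JPY → SGD → INR:
INR 87,299,000.00 × 1.7017 (sell INR at bid) = JPY 148,556,708
JPY 148,556,708 × 0.0093102 (sell JPY at bid) = SGD 1,383,092.67
SGD 1,383,092.67 × 63.458 (sell SGD at bid) = INR 87,768,294.37

Net profit: INR 469,294.37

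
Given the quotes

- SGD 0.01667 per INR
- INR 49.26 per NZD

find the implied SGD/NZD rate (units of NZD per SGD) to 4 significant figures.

1 SGD ÷ 0.01667 = 59.988 INR
59.988 INR ÷ 49.26 = 1.21778 NZD

SGD/NZD = 1.218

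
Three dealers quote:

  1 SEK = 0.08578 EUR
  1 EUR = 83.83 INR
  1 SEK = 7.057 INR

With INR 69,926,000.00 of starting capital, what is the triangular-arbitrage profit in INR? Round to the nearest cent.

Profit: INR 1,327,151.29

Profitable loop is INR → SEK → EUR → INR:
INR 69,926,000.00 ÷ 7.057 = SEK 9,908,743.09
SEK 9,908,743.09 × 0.08578 = EUR 849,971.98
EUR 849,971.98 × 83.83 = INR 71,253,151.29
Profit = INR 71,253,151.29 − INR 69,926,000.00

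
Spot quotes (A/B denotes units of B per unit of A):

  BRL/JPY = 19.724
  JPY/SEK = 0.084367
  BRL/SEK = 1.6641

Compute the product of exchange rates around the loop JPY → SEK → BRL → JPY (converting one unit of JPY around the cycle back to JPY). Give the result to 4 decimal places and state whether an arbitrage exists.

Around JPY → SEK → BRL → JPY: 1 × 0.084367 ÷ 1.6641 × 19.724 = 0.999973
Product ≈ 1 (deviation 0.003%, within rounding noise).

1.0000 (no arbitrage)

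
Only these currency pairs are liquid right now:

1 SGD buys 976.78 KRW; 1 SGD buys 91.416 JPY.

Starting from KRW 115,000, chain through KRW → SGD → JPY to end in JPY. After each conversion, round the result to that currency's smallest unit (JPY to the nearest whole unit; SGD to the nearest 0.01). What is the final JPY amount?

JPY 10,762

KRW 115,000 ÷ 976.78 = SGD 117.73
SGD 117.73 × 91.416 = JPY 10,762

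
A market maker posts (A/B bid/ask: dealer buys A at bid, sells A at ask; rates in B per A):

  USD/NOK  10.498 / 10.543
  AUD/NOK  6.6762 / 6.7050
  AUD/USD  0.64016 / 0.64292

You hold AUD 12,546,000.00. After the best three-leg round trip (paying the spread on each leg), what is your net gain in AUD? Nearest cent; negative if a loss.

Net profit: AUD 28,814.97

Best loop AUD → USD → NOK → AUD:
AUD 12,546,000.00 × 0.64016 (sell AUD at bid) = USD 8,031,447.36
USD 8,031,447.36 × 10.498 (sell USD at bid) = NOK 84,314,134.39
NOK 84,314,134.39 ÷ 6.7050 (buy AUD at ask) = AUD 12,574,814.97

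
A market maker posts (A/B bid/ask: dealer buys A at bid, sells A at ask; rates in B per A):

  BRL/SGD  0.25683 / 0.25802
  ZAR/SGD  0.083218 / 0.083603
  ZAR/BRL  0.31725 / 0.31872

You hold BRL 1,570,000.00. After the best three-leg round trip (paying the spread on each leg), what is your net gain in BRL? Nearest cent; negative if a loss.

Best loop BRL → ZAR → SGD → BRL:
BRL 1,570,000.00 ÷ 0.31872 (buy ZAR at ask) = ZAR 4,925,953.82
ZAR 4,925,953.82 × 0.083218 (sell ZAR at bid) = SGD 409,928.02
SGD 409,928.02 ÷ 0.25802 (buy BRL at ask) = BRL 1,588,745.15

Net profit: BRL 18,745.15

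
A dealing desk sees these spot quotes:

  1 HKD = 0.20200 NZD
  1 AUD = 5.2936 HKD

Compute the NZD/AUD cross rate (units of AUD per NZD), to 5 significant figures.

1 NZD ÷ 0.20200 = 4.9505 HKD
4.9505 HKD ÷ 5.2936 = 0.935185 AUD

NZD/AUD = 0.93518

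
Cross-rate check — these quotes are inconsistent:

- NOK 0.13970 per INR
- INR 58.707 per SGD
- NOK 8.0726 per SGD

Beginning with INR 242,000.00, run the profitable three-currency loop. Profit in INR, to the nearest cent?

Profitable loop is INR → NOK → SGD → INR:
INR 242,000.00 × 0.13970 = NOK 33,807.40
NOK 33,807.40 ÷ 8.0726 = SGD 4,187.92
SGD 4,187.92 × 58.707 = INR 245,860.20
Profit = INR 245,860.20 − INR 242,000.00

Profit: INR 3,860.20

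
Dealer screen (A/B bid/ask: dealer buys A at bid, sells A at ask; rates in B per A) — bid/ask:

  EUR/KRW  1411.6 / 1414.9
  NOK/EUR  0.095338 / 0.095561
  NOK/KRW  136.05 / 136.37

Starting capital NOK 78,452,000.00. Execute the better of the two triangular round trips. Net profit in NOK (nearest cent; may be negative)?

Best loop NOK → KRW → EUR → NOK:
NOK 78,452,000.00 × 136.05 (sell NOK at bid) = KRW 10,673,394,600
KRW 10,673,394,600 ÷ 1414.9 (buy EUR at ask) = EUR 7,543,568.17
EUR 7,543,568.17 ÷ 0.095561 (buy NOK at ask) = NOK 78,939,820.30

Net profit: NOK 487,820.30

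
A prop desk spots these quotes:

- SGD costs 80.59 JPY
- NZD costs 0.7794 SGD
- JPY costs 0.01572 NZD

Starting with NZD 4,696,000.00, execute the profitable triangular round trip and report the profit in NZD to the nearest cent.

Profit: NZD 59,913.96

Profitable loop is NZD → JPY → SGD → NZD:
NZD 4,696,000.00 ÷ 0.01572 = JPY 298,727,735
JPY 298,727,735 ÷ 80.59 = SGD 3,706,759.34
SGD 3,706,759.34 ÷ 0.7794 = NZD 4,755,913.96
Profit = NZD 4,755,913.96 − NZD 4,696,000.00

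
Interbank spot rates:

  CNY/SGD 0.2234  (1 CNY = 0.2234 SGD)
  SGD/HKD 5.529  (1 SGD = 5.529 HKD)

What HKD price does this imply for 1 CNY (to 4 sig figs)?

CNY/HKD = 1.235

1 CNY × 0.2234 = 0.2234 SGD
0.2234 SGD × 5.529 = 1.23518 HKD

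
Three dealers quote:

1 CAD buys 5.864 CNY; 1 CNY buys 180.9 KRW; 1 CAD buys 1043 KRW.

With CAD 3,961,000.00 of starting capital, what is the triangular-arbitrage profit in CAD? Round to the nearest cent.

Profit: CAD 67,589.93

Profitable loop is CAD → CNY → KRW → CAD:
CAD 3,961,000.00 × 5.864 = CNY 23,227,304.00
CNY 23,227,304.00 × 180.9 = KRW 4,201,819,294
KRW 4,201,819,294 ÷ 1043 = CAD 4,028,589.93
Profit = CAD 4,028,589.93 − CAD 3,961,000.00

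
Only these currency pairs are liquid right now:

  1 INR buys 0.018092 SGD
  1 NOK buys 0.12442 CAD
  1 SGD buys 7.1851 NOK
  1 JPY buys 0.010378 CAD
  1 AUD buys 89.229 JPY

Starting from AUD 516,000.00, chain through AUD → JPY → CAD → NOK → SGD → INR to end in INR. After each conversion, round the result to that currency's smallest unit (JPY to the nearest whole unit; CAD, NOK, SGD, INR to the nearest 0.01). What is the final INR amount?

AUD 516,000.00 × 89.229 = JPY 46,042,164
JPY 46,042,164 × 0.010378 = CAD 477,825.58
CAD 477,825.58 ÷ 0.12442 = NOK 3,840,424.21
NOK 3,840,424.21 ÷ 7.1851 = SGD 534,498.37
SGD 534,498.37 ÷ 0.018092 = INR 29,543,354.52

INR 29,543,354.52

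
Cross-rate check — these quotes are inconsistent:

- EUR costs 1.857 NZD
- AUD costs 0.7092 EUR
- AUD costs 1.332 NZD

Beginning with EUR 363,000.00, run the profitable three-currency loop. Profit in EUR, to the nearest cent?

Profit: EUR 4,138.75

Profitable loop is EUR → AUD → NZD → EUR:
EUR 363,000.00 ÷ 0.7092 = AUD 511,844.33
AUD 511,844.33 × 1.332 = NZD 681,776.65
NZD 681,776.65 ÷ 1.857 = EUR 367,138.75
Profit = EUR 367,138.75 − EUR 363,000.00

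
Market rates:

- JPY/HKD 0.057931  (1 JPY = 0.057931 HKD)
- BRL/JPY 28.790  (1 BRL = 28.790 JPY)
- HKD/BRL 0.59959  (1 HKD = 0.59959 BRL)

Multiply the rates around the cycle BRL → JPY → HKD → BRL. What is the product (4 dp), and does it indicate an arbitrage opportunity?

1.0000 (no arbitrage)

Around BRL → JPY → HKD → BRL: 1 × 28.790 × 0.057931 × 0.59959 = 1.000016
Product ≈ 1 (deviation 0.002%, within rounding noise).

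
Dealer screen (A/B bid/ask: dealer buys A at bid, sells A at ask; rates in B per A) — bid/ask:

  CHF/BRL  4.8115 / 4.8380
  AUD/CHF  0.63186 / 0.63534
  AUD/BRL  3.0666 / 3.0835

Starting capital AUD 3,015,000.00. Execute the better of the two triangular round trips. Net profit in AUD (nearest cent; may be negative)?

Net result: AUD -7,037.73 (no profitable arbitrage after spreads)

Best loop AUD → BRL → CHF → AUD:
AUD 3,015,000.00 × 3.0666 (sell AUD at bid) = BRL 9,245,799.00
BRL 9,245,799.00 ÷ 4.8380 (buy CHF at ask) = CHF 1,911,078.75
CHF 1,911,078.75 ÷ 0.63534 (buy AUD at ask) = AUD 3,007,962.27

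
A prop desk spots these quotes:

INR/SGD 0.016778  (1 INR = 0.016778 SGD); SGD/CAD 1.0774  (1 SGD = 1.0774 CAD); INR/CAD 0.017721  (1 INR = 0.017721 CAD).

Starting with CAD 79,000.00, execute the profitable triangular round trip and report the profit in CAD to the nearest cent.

Profitable loop is CAD → INR → SGD → CAD:
CAD 79,000.00 ÷ 0.017721 = INR 4,457,987.70
INR 4,457,987.70 × 0.016778 = SGD 74,796.12
SGD 74,796.12 × 1.0774 = CAD 80,585.34
Profit = CAD 80,585.34 − CAD 79,000.00

Profit: CAD 1,585.34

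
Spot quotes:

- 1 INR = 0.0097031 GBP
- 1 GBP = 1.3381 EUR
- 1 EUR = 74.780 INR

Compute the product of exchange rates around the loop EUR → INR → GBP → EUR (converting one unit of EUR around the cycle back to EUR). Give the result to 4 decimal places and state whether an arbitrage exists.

0.9709 (arbitrage exists)

Around EUR → INR → GBP → EUR: 1 × 74.780 × 0.0097031 × 1.3381 = 0.970922
Product < 1; profitable direction is EUR → GBP → INR → EUR.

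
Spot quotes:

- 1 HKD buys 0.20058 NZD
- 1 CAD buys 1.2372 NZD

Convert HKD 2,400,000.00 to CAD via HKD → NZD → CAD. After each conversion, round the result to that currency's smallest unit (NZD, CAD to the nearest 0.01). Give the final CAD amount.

HKD 2,400,000.00 × 0.20058 = NZD 481,392.00
NZD 481,392.00 ÷ 1.2372 = CAD 389,097.96

CAD 389,097.96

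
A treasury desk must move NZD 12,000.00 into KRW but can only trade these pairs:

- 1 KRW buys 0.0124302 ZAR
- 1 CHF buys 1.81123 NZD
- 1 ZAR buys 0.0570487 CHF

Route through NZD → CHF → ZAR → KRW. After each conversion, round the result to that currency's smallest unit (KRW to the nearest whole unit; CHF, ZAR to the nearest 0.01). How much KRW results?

KRW 9,342,942

NZD 12,000.00 ÷ 1.81123 = CHF 6,625.33
CHF 6,625.33 ÷ 0.0570487 = ZAR 116,134.64
ZAR 116,134.64 ÷ 0.0124302 = KRW 9,342,942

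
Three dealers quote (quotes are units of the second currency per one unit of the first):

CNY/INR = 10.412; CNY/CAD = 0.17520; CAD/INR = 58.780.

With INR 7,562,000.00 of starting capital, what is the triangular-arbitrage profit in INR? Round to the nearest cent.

Profitable loop is INR → CAD → CNY → INR:
INR 7,562,000.00 ÷ 58.780 = CAD 128,649.20
CAD 128,649.20 ÷ 0.17520 = CNY 734,299.09
CNY 734,299.09 × 10.412 = INR 7,645,522.12
Profit = INR 7,645,522.12 − INR 7,562,000.00

Profit: INR 83,522.12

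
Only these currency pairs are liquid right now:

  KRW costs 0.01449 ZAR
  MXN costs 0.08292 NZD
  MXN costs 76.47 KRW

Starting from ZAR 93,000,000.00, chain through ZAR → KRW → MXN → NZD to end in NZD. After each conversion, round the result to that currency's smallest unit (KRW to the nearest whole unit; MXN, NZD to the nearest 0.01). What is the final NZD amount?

ZAR 93,000,000.00 ÷ 0.01449 = KRW 6,418,219,462
KRW 6,418,219,462 ÷ 76.47 = MXN 83,931,207.82
MXN 83,931,207.82 × 0.08292 = NZD 6,959,575.75

NZD 6,959,575.75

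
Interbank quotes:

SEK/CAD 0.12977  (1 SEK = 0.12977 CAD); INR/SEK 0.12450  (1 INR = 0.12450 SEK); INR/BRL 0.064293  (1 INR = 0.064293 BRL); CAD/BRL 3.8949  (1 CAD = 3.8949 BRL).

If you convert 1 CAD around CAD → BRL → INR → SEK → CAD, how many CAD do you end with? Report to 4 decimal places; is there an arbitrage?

0.9788 (arbitrage exists)

Around CAD → BRL → INR → SEK → CAD: 1 × 3.8949 ÷ 0.064293 × 0.12450 × 0.12977 = 0.978760
Product < 1; profitable direction is CAD → SEK → INR → BRL → CAD.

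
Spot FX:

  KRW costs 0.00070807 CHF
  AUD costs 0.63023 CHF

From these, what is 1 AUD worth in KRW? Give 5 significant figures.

AUD/KRW = 890.07

1 AUD × 0.63023 = 0.63023 CHF
0.63023 CHF ÷ 0.00070807 = 890.067 KRW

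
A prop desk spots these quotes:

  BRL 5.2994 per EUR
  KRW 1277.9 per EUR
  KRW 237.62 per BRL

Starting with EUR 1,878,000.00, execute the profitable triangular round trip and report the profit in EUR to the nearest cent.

Profit: EUR 27,823.88

Profitable loop is EUR → KRW → BRL → EUR:
EUR 1,878,000.00 × 1277.9 = KRW 2,399,896,200
KRW 2,399,896,200 ÷ 237.62 = BRL 10,099,723.09
BRL 10,099,723.09 ÷ 5.2994 = EUR 1,905,823.88
Profit = EUR 1,905,823.88 − EUR 1,878,000.00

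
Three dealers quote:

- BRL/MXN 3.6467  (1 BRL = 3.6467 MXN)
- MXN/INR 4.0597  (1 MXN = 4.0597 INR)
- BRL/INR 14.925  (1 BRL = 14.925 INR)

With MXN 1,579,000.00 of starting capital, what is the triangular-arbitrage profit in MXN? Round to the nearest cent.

Profitable loop is MXN → BRL → INR → MXN:
MXN 1,579,000.00 ÷ 3.6467 = BRL 432,994.21
BRL 432,994.21 × 14.925 = INR 6,462,438.64
INR 6,462,438.64 ÷ 4.0597 = MXN 1,591,851.28
Profit = MXN 1,591,851.28 − MXN 1,579,000.00

Profit: MXN 12,851.28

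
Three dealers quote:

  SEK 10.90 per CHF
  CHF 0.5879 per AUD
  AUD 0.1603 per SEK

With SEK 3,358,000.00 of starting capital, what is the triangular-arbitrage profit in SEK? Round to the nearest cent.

Profitable loop is SEK → AUD → CHF → SEK:
SEK 3,358,000.00 × 0.1603 = AUD 538,287.40
AUD 538,287.40 × 0.5879 = CHF 316,459.16
CHF 316,459.16 × 10.90 = SEK 3,449,404.87
Profit = SEK 3,449,404.87 − SEK 3,358,000.00

Profit: SEK 91,404.87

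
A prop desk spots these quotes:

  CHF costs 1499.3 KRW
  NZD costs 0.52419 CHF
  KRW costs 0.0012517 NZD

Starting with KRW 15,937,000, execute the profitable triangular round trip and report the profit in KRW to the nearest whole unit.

Profit: KRW 263,523

Profitable loop is KRW → CHF → NZD → KRW:
KRW 15,937,000 ÷ 1499.3 = CHF 10,629.63
CHF 10,629.63 ÷ 0.52419 = NZD 20,278.20
NZD 20,278.20 ÷ 0.0012517 = KRW 16,200,523
Profit = KRW 16,200,523 − KRW 15,937,000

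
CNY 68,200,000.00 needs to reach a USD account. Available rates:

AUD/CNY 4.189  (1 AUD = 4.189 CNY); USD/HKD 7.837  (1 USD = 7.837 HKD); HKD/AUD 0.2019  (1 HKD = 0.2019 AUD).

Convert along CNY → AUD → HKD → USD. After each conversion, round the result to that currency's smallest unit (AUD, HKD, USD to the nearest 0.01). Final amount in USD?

CNY 68,200,000.00 ÷ 4.189 = AUD 16,280,735.26
AUD 16,280,735.26 ÷ 0.2019 = HKD 80,637,618.92
HKD 80,637,618.92 ÷ 7.837 = USD 10,289,347.83

USD 10,289,347.83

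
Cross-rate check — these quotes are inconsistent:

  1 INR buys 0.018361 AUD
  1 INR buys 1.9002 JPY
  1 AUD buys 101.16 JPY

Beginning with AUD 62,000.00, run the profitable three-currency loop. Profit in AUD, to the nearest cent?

Profit: AUD 1,428.71

Profitable loop is AUD → INR → JPY → AUD:
AUD 62,000.00 ÷ 0.018361 = INR 3,376,722.40
INR 3,376,722.40 × 1.9002 = JPY 6,416,448
JPY 6,416,448 ÷ 101.16 = AUD 63,428.71
Profit = AUD 63,428.71 − AUD 62,000.00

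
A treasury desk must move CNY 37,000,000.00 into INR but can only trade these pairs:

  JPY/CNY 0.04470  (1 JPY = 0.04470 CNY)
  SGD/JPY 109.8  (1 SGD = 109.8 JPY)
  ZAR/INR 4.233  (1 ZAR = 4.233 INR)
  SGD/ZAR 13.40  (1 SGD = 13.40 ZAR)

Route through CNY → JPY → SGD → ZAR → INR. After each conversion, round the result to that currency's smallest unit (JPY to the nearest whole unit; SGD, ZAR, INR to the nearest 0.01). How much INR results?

CNY 37,000,000.00 ÷ 0.04470 = JPY 827,740,492
JPY 827,740,492 ÷ 109.8 = SGD 7,538,620.15
SGD 7,538,620.15 × 13.40 = ZAR 101,017,510.01
ZAR 101,017,510.01 × 4.233 = INR 427,607,119.87

INR 427,607,119.87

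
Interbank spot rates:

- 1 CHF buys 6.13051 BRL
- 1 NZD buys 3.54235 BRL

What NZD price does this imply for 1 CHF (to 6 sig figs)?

CHF/NZD = 1.73063

1 CHF × 6.13051 = 6.13051 BRL
6.13051 BRL ÷ 3.54235 = 1.73063 NZD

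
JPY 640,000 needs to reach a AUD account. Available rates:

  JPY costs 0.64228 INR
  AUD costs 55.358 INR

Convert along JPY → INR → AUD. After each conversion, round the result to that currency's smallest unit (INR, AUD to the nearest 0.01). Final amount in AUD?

AUD 7,425.47

JPY 640,000 × 0.64228 = INR 411,059.20
INR 411,059.20 ÷ 55.358 = AUD 7,425.47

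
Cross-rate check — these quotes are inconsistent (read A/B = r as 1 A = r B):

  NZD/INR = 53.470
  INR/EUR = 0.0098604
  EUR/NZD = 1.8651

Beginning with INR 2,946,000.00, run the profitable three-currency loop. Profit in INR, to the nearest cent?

Profitable loop is INR → NZD → EUR → INR:
INR 2,946,000.00 ÷ 53.470 = NZD 55,096.32
NZD 55,096.32 ÷ 1.8651 = EUR 29,540.68
EUR 29,540.68 ÷ 0.0098604 = INR 2,995,890.28
Profit = INR 2,995,890.28 − INR 2,946,000.00

Profit: INR 49,890.28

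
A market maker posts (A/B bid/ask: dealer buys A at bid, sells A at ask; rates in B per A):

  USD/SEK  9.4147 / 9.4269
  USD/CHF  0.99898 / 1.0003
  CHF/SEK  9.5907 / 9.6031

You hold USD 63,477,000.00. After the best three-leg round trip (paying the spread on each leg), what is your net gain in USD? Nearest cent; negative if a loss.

Best loop USD → CHF → SEK → USD:
USD 63,477,000.00 × 0.99898 (sell USD at bid) = CHF 63,412,253.46
CHF 63,412,253.46 × 9.5907 (sell CHF at bid) = SEK 608,167,899.26
SEK 608,167,899.26 ÷ 9.4269 (buy USD at ask) = USD 64,514,092.57

Net profit: USD 1,037,092.57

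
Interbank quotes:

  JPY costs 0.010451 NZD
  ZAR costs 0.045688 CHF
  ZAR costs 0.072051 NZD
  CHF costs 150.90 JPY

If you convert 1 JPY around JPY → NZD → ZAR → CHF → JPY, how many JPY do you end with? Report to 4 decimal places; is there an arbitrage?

Around JPY → NZD → ZAR → CHF → JPY: 1 × 0.010451 ÷ 0.072051 × 0.045688 × 150.90 = 1.000021
Product ≈ 1 (deviation 0.002%, within rounding noise).

1.0000 (no arbitrage)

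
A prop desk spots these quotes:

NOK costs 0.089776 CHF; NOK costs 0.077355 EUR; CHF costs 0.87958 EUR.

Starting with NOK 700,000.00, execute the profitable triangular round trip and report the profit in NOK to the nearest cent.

Profit: NOK 14,570.77

Profitable loop is NOK → CHF → EUR → NOK:
NOK 700,000.00 × 0.089776 = CHF 62,843.20
CHF 62,843.20 × 0.87958 = EUR 55,275.62
EUR 55,275.62 ÷ 0.077355 = NOK 714,570.77
Profit = NOK 714,570.77 − NOK 700,000.00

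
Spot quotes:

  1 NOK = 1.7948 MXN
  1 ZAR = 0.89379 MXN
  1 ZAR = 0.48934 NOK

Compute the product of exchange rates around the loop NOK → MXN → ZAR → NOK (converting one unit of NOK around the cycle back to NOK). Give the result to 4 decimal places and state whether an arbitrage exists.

0.9826 (arbitrage exists)

Around NOK → MXN → ZAR → NOK: 1 × 1.7948 ÷ 0.89379 × 0.48934 = 0.982633
Product < 1; profitable direction is NOK → ZAR → MXN → NOK.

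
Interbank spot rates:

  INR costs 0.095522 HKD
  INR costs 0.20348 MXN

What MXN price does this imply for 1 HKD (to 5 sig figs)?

1 HKD ÷ 0.095522 = 10.4688 INR
10.4688 INR × 0.20348 = 2.13019 MXN

HKD/MXN = 2.1302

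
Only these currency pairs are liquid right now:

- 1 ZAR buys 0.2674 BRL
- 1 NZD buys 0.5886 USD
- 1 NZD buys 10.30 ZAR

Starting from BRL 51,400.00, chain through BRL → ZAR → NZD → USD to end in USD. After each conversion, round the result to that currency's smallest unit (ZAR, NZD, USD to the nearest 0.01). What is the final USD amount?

USD 10,984.61

BRL 51,400.00 ÷ 0.2674 = ZAR 192,221.39
ZAR 192,221.39 ÷ 10.30 = NZD 18,662.27
NZD 18,662.27 × 0.5886 = USD 10,984.61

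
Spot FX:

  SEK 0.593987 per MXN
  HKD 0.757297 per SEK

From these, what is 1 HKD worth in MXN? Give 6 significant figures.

1 HKD ÷ 0.757297 = 1.32049 SEK
1.32049 SEK ÷ 0.593987 = 2.22309 MXN

HKD/MXN = 2.22309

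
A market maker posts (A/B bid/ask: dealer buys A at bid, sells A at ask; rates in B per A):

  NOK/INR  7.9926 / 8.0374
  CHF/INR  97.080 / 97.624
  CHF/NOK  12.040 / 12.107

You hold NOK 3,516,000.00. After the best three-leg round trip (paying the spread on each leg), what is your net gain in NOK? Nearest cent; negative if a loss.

Best loop NOK → CHF → INR → NOK:
NOK 3,516,000.00 ÷ 12.107 (buy CHF at ask) = CHF 290,410.51
CHF 290,410.51 × 97.080 (sell CHF at bid) = INR 28,193,051.95
INR 28,193,051.95 ÷ 8.0374 (buy NOK at ask) = NOK 3,507,732.84

Net result: NOK -8,267.16 (no profitable arbitrage after spreads)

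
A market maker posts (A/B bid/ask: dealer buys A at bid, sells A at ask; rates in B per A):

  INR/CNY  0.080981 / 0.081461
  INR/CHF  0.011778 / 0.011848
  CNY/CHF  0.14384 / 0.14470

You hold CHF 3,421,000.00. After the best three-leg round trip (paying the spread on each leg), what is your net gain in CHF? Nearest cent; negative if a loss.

Net result: CHF -2,730.06 (no profitable arbitrage after spreads)

Best loop CHF → CNY → INR → CHF:
CHF 3,421,000.00 ÷ 0.14470 (buy CNY at ask) = CNY 23,642,017.97
CNY 23,642,017.97 ÷ 0.081461 (buy INR at ask) = INR 290,224,990.71
INR 290,224,990.71 × 0.011778 (sell INR at bid) = CHF 3,418,269.94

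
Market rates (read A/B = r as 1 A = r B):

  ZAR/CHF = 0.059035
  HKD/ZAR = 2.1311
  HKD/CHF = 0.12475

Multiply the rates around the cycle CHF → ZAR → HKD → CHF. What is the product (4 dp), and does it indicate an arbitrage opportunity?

0.9916 (arbitrage exists)

Around CHF → ZAR → HKD → CHF: 1 ÷ 0.059035 ÷ 2.1311 × 0.12475 = 0.991579
Product < 1; profitable direction is CHF → HKD → ZAR → CHF.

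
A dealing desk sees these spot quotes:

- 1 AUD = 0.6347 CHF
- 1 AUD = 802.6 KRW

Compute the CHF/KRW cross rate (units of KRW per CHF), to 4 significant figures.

1 CHF ÷ 0.6347 = 1.57555 AUD
1.57555 AUD × 802.6 = 1264.53 KRW

CHF/KRW = 1265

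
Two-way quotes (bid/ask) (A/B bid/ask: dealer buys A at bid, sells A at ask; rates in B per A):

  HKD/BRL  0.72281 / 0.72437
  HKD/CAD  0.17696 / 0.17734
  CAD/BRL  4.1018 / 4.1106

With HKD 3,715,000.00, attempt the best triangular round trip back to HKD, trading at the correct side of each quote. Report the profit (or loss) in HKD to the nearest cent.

Net profit: HKD 7,613.54

Best loop HKD → CAD → BRL → HKD:
HKD 3,715,000.00 × 0.17696 (sell HKD at bid) = CAD 657,406.40
CAD 657,406.40 × 4.1018 (sell CAD at bid) = BRL 2,696,549.57
BRL 2,696,549.57 ÷ 0.72437 (buy HKD at ask) = HKD 3,722,613.54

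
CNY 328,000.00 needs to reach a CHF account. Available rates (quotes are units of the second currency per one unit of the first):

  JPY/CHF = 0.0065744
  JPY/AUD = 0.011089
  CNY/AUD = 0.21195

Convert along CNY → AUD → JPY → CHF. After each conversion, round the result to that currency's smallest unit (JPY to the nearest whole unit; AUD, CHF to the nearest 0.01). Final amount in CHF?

CNY 328,000.00 × 0.21195 = AUD 69,519.60
AUD 69,519.60 ÷ 0.011089 = JPY 6,269,240
JPY 6,269,240 × 0.0065744 = CHF 41,216.49

CHF 41,216.49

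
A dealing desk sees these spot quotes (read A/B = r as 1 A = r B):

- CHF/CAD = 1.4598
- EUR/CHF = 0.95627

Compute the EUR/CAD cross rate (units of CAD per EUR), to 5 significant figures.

1 EUR × 0.95627 = 0.95627 CHF
0.95627 CHF × 1.4598 = 1.39596 CAD

EUR/CAD = 1.3960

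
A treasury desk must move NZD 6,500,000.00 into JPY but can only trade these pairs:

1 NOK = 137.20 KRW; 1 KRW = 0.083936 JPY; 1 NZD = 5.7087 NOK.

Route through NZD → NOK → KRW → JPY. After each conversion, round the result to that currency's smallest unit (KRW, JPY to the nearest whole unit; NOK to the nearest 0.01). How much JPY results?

NZD 6,500,000.00 × 5.7087 = NOK 37,106,550.00
NOK 37,106,550.00 × 137.20 = KRW 5,091,018,660
KRW 5,091,018,660 × 0.083936 = JPY 427,319,742

JPY 427,319,742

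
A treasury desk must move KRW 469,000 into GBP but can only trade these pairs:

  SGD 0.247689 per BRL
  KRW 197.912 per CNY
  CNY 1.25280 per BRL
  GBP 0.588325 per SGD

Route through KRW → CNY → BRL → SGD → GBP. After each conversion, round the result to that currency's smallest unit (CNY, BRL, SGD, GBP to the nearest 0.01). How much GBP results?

KRW 469,000 ÷ 197.912 = CNY 2,369.74
CNY 2,369.74 ÷ 1.25280 = BRL 1,891.55
BRL 1,891.55 × 0.247689 = SGD 468.52
SGD 468.52 × 0.588325 = GBP 275.64

GBP 275.64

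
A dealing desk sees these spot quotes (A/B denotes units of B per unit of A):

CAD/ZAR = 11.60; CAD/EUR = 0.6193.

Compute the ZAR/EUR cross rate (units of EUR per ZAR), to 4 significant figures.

1 ZAR ÷ 11.60 = 0.0862069 CAD
0.0862069 CAD × 0.6193 = 0.0533879 EUR

ZAR/EUR = 0.05339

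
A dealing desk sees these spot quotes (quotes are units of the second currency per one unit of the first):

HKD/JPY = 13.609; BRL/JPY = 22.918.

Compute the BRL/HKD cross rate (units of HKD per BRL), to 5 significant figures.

1 BRL × 22.918 = 22.918 JPY
22.918 JPY ÷ 13.609 = 1.68403 HKD

BRL/HKD = 1.6840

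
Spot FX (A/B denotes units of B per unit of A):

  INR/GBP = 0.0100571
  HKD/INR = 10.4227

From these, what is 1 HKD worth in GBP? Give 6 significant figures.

1 HKD × 10.4227 = 10.4227 INR
10.4227 INR × 0.0100571 = 0.104822 GBP

HKD/GBP = 0.104822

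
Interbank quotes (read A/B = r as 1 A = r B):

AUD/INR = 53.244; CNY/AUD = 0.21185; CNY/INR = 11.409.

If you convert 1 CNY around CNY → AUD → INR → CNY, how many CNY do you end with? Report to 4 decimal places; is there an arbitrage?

Around CNY → AUD → INR → CNY: 1 × 0.21185 × 53.244 ÷ 11.409 = 0.988670
Product < 1; profitable direction is CNY → INR → AUD → CNY.

0.9887 (arbitrage exists)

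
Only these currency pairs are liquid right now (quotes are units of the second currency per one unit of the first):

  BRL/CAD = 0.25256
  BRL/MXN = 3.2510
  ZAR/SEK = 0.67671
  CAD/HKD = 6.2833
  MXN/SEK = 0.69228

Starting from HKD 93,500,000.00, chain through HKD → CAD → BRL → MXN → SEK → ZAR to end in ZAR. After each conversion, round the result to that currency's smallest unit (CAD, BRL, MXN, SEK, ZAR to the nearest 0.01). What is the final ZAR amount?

ZAR 195,954,574.51

HKD 93,500,000.00 ÷ 6.2833 = CAD 14,880,715.55
CAD 14,880,715.55 ÷ 0.25256 = BRL 58,919,526.25
BRL 58,919,526.25 × 3.2510 = MXN 191,547,379.84
MXN 191,547,379.84 × 0.69228 = SEK 132,604,420.12
SEK 132,604,420.12 ÷ 0.67671 = ZAR 195,954,574.51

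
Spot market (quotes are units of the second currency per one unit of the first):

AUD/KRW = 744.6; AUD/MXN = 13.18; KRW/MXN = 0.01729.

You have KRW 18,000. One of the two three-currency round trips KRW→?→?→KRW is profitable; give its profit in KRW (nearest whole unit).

Profitable loop is KRW → AUD → MXN → KRW:
KRW 18,000 ÷ 744.6 = AUD 24.17
AUD 24.17 × 13.18 = MXN 318.61
MXN 318.61 ÷ 0.01729 = KRW 18,428
Profit = KRW 18,428 − KRW 18,000

Profit: KRW 428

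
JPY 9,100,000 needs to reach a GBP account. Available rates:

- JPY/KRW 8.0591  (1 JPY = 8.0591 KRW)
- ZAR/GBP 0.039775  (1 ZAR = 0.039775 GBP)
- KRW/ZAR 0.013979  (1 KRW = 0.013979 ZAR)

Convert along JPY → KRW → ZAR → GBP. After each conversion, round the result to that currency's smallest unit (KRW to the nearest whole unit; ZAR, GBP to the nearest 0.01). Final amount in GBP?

GBP 40,776.90

JPY 9,100,000 × 8.0591 = KRW 73,337,810
KRW 73,337,810 × 0.013979 = ZAR 1,025,189.25
ZAR 1,025,189.25 × 0.039775 = GBP 40,776.90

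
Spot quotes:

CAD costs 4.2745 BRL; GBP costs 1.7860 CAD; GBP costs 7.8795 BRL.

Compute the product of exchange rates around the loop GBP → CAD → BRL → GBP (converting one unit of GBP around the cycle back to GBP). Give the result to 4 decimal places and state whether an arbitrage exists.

0.9689 (arbitrage exists)

Around GBP → CAD → BRL → GBP: 1 × 1.7860 × 4.2745 ÷ 7.8795 = 0.968876
Product < 1; profitable direction is GBP → BRL → CAD → GBP.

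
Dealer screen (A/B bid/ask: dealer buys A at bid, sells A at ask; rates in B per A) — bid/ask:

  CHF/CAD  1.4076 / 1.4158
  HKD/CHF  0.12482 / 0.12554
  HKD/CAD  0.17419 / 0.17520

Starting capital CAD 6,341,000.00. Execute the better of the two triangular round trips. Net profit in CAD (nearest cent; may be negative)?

Best loop CAD → HKD → CHF → CAD:
CAD 6,341,000.00 ÷ 0.17520 (buy HKD at ask) = HKD 36,192,922.37
HKD 36,192,922.37 × 0.12482 (sell HKD at bid) = CHF 4,517,600.57
CHF 4,517,600.57 × 1.4076 (sell CHF at bid) = CAD 6,358,974.56

Net profit: CAD 17,974.56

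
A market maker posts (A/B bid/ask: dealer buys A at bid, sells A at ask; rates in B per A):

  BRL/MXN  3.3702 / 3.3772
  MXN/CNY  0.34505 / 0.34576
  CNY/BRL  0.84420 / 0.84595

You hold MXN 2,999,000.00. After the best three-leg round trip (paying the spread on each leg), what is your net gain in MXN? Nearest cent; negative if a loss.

Best loop MXN → BRL → CNY → MXN:
MXN 2,999,000.00 ÷ 3.3772 (buy BRL at ask) = BRL 888,013.74
BRL 888,013.74 ÷ 0.84595 (buy CNY at ask) = CNY 1,049,723.67
CNY 1,049,723.67 ÷ 0.34576 (buy MXN at ask) = MXN 3,035,989.33

Net profit: MXN 36,989.33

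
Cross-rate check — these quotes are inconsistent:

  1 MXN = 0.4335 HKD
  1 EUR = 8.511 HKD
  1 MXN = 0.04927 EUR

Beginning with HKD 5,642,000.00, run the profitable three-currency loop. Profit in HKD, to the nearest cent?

Profit: HKD 190,557.53

Profitable loop is HKD → EUR → MXN → HKD:
HKD 5,642,000.00 ÷ 8.511 = EUR 662,906.83
EUR 662,906.83 ÷ 0.04927 = MXN 13,454,573.30
MXN 13,454,573.30 × 0.4335 = HKD 5,832,557.53
Profit = HKD 5,832,557.53 − HKD 5,642,000.00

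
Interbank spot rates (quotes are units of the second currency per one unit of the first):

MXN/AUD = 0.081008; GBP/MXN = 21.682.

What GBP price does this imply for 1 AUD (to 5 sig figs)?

AUD/GBP = 0.56934

1 AUD ÷ 0.081008 = 12.3445 MXN
12.3445 MXN ÷ 21.682 = 0.569341 GBP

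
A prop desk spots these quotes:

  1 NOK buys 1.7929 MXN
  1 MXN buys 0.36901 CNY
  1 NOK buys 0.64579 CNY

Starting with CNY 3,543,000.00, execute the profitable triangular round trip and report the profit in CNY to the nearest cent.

Profit: CNY 86,727.65

Profitable loop is CNY → NOK → MXN → CNY:
CNY 3,543,000.00 ÷ 0.64579 = NOK 5,486,303.60
NOK 5,486,303.60 × 1.7929 = MXN 9,836,393.72
MXN 9,836,393.72 × 0.36901 = CNY 3,629,727.65
Profit = CNY 3,629,727.65 − CNY 3,543,000.00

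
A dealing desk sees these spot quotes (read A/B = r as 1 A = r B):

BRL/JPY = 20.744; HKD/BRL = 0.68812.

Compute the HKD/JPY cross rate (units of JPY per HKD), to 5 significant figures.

1 HKD × 0.68812 = 0.68812 BRL
0.68812 BRL × 20.744 = 14.2744 JPY

HKD/JPY = 14.274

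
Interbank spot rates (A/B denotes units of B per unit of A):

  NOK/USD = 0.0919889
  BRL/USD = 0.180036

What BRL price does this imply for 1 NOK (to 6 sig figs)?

1 NOK × 0.0919889 = 0.0919889 USD
0.0919889 USD ÷ 0.180036 = 0.510947 BRL

NOK/BRL = 0.510947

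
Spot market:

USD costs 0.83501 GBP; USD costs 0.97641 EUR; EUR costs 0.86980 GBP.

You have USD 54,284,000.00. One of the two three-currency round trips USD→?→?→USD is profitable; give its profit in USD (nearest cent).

Profit: USD 927,784.88

Profitable loop is USD → EUR → GBP → USD:
USD 54,284,000.00 × 0.97641 = EUR 53,003,440.44
EUR 53,003,440.44 × 0.86980 = GBP 46,102,392.49
GBP 46,102,392.49 ÷ 0.83501 = USD 55,211,784.88
Profit = USD 55,211,784.88 − USD 54,284,000.00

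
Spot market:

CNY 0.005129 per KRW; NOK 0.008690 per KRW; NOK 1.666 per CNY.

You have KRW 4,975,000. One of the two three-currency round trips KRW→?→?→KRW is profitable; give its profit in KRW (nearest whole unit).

Profit: KRW 84,472

Profitable loop is KRW → NOK → CNY → KRW:
KRW 4,975,000 × 0.008690 = NOK 43,232.75
NOK 43,232.75 ÷ 1.666 = CNY 25,950.03
CNY 25,950.03 ÷ 0.005129 = KRW 5,059,472
Profit = KRW 5,059,472 − KRW 4,975,000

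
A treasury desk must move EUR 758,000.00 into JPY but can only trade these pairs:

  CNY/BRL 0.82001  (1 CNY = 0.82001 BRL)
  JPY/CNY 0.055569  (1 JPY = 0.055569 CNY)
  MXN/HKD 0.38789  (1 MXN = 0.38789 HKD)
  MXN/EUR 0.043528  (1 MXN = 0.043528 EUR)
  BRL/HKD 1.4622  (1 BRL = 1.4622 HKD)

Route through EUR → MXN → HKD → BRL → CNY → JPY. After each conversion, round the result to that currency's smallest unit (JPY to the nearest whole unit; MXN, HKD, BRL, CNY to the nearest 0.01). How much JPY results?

JPY 101,379,599

EUR 758,000.00 ÷ 0.043528 = MXN 17,414,078.29
MXN 17,414,078.29 × 0.38789 = HKD 6,754,746.83
HKD 6,754,746.83 ÷ 1.4622 = BRL 4,619,577.92
BRL 4,619,577.92 ÷ 0.82001 = CNY 5,633,562.91
CNY 5,633,562.91 ÷ 0.055569 = JPY 101,379,599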